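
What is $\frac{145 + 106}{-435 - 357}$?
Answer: $- \frac{251}{792} \approx -0.31692$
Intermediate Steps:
$\frac{145 + 106}{-435 - 357} = \frac{251}{-792} = 251 \left(- \frac{1}{792}\right) = - \frac{251}{792}$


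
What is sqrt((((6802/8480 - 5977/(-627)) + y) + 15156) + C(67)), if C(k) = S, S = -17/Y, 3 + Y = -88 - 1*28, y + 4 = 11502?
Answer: sqrt(577133086898309865)/4652340 ≈ 163.29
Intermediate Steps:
y = 11498 (y = -4 + 11502 = 11498)
Y = -119 (Y = -3 + (-88 - 1*28) = -3 + (-88 - 28) = -3 - 116 = -119)
S = 1/7 (S = -17/(-119) = -17*(-1/119) = 1/7 ≈ 0.14286)
C(k) = 1/7
sqrt((((6802/8480 - 5977/(-627)) + y) + 15156) + C(67)) = sqrt((((6802/8480 - 5977/(-627)) + 11498) + 15156) + 1/7) = sqrt((((6802*(1/8480) - 5977*(-1/627)) + 11498) + 15156) + 1/7) = sqrt((((3401/4240 + 5977/627) + 11498) + 15156) + 1/7) = sqrt(((27474907/2658480 + 11498) + 15156) + 1/7) = sqrt((30594677947/2658480 + 15156) + 1/7) = sqrt(70886600827/2658480 + 1/7) = sqrt(496208864269/18609360) = sqrt(577133086898309865)/4652340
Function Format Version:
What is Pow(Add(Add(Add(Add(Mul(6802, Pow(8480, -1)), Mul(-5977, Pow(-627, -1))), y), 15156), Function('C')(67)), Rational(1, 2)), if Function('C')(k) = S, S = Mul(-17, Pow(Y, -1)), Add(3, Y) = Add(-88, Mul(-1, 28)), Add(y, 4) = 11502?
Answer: Mul(Rational(1, 4652340), Pow(577133086898309865, Rational(1, 2))) ≈ 163.29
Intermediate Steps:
y = 11498 (y = Add(-4, 11502) = 11498)
Y = -119 (Y = Add(-3, Add(-88, Mul(-1, 28))) = Add(-3, Add(-88, -28)) = Add(-3, -116) = -119)
S = Rational(1, 7) (S = Mul(-17, Pow(-119, -1)) = Mul(-17, Rational(-1, 119)) = Rational(1, 7) ≈ 0.14286)
Function('C')(k) = Rational(1, 7)
Pow(Add(Add(Add(Add(Mul(6802, Pow(8480, -1)), Mul(-5977, Pow(-627, -1))), y), 15156), Function('C')(67)), Rational(1, 2)) = Pow(Add(Add(Add(Add(Mul(6802, Pow(8480, -1)), Mul(-5977, Pow(-627, -1))), 11498), 15156), Rational(1, 7)), Rational(1, 2)) = Pow(Add(Add(Add(Add(Mul(6802, Rational(1, 8480)), Mul(-5977, Rational(-1, 627))), 11498), 15156), Rational(1, 7)), Rational(1, 2)) = Pow(Add(Add(Add(Add(Rational(3401, 4240), Rational(5977, 627)), 11498), 15156), Rational(1, 7)), Rational(1, 2)) = Pow(Add(Add(Add(Rational(27474907, 2658480), 11498), 15156), Rational(1, 7)), Rational(1, 2)) = Pow(Add(Add(Rational(30594677947, 2658480), 15156), Rational(1, 7)), Rational(1, 2)) = Pow(Add(Rational(70886600827, 2658480), Rational(1, 7)), Rational(1, 2)) = Pow(Rational(496208864269, 18609360), Rational(1, 2)) = Mul(Rational(1, 4652340), Pow(577133086898309865, Rational(1, 2)))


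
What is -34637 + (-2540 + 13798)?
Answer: -23379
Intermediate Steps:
-34637 + (-2540 + 13798) = -34637 + 11258 = -23379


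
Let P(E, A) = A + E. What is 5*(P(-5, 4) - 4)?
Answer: -25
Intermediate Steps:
5*(P(-5, 4) - 4) = 5*((4 - 5) - 4) = 5*(-1 - 4) = 5*(-5) = -25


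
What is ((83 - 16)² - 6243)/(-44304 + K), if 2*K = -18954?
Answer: 1754/53781 ≈ 0.032614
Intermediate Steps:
K = -9477 (K = (½)*(-18954) = -9477)
((83 - 16)² - 6243)/(-44304 + K) = ((83 - 16)² - 6243)/(-44304 - 9477) = (67² - 6243)/(-53781) = (4489 - 6243)*(-1/53781) = -1754*(-1/53781) = 1754/53781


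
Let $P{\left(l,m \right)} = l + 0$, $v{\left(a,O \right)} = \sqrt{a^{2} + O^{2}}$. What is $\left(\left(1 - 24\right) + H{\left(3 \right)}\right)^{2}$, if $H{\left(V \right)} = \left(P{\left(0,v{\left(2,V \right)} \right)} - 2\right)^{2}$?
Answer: $361$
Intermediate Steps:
$v{\left(a,O \right)} = \sqrt{O^{2} + a^{2}}$
$P{\left(l,m \right)} = l$
$H{\left(V \right)} = 4$ ($H{\left(V \right)} = \left(0 - 2\right)^{2} = \left(-2\right)^{2} = 4$)
$\left(\left(1 - 24\right) + H{\left(3 \right)}\right)^{2} = \left(\left(1 - 24\right) + 4\right)^{2} = \left(-23 + 4\right)^{2} = \left(-19\right)^{2} = 361$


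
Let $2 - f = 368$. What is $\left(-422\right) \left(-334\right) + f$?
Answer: $140582$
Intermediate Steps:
$f = -366$ ($f = 2 - 368 = -366$)
$\left(-422\right) \left(-334\right) + f = \left(-422\right) \left(-334\right) - 366 = 140948 - 366 = 140582$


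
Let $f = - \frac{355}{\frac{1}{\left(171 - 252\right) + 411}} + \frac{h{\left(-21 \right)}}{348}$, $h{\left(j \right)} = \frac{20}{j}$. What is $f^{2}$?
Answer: $\frac{45810148632633025}{3337929} \approx 1.3724 \cdot 10^{10}$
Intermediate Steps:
$f = - \frac{214033055}{1827}$ ($f = - \frac{355}{\frac{1}{\left(171 - 252\right) + 411}} + \frac{20 \frac{1}{-21}}{348} = - \frac{355}{\frac{1}{\left(171 - 252\right) + 411}} + 20 \left(- \frac{1}{21}\right) \frac{1}{348} = - \frac{355}{\frac{1}{-81 + 411}} - \frac{5}{1827} = - \frac{355}{\frac{1}{330}} - \frac{5}{1827} = - 355 \frac{1}{\frac{1}{330}} - \frac{5}{1827} = \left(-355\right) 330 - \frac{5}{1827} = -117150 - \frac{5}{1827} = - \frac{214033055}{1827} \approx -1.1715 \cdot 10^{5}$)
$f^{2} = \left(- \frac{214033055}{1827}\right)^{2} = \frac{45810148632633025}{3337929}$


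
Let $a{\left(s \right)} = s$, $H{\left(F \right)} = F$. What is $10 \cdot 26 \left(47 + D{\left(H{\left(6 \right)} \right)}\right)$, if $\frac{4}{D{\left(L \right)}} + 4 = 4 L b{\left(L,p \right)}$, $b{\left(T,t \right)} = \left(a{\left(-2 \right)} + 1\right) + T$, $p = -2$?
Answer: $\frac{354640}{29} \approx 12229.0$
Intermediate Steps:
$b{\left(T,t \right)} = -1 + T$ ($b{\left(T,t \right)} = \left(-2 + 1\right) + T = -1 + T$)
$D{\left(L \right)} = \frac{4}{-4 + 4 L \left(-1 + L\right)}$
$10 \cdot 26 \left(47 + D{\left(H{\left(6 \right)} \right)}\right) = 10 \cdot 26 \left(47 + \frac{1}{-1 + 6 \left(-1 + 6\right)}\right) = 260 \left(47 + \frac{1}{-1 + 6 \cdot 5}\right) = 260 \left(47 + \frac{1}{-1 + 30}\right) = 260 \left(47 + \frac{1}{29}\right) = 260 \cdot \frac{1364}{29} = \frac{354640}{29}$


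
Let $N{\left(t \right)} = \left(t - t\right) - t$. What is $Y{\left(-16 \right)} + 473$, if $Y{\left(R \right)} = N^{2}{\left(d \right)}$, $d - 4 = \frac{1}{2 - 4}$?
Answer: $\frac{1941}{4} \approx 485.25$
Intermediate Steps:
$d = \frac{7}{2}$ ($d = 4 + \frac{1}{2 - 4} = 4 + \frac{1}{-2} = 4 - \frac{1}{2} = \frac{7}{2} \approx 3.5$)
$N{\left(t \right)} = - t$ ($N{\left(t \right)} = 0 - t = - t$)
$Y{\left(R \right)} = \frac{49}{4}$ ($Y{\left(R \right)} = \left(\left(-1\right) \frac{7}{2}\right)^{2} = \left(- \frac{7}{2}\right)^{2} = \frac{49}{4}$)
$Y{\left(-16 \right)} + 473 = \frac{49}{4} + 473 = \frac{1941}{4}$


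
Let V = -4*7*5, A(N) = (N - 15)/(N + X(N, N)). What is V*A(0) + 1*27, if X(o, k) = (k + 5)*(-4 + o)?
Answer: -78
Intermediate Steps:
X(o, k) = (-4 + o)*(5 + k) (X(o, k) = (5 + k)*(-4 + o) = (-4 + o)*(5 + k))
A(N) = (-15 + N)/(-20 + N² + 2*N) (A(N) = (N - 15)/(N + (-20 - 4*N + 5*N + N*N)) = (-15 + N)/(N + (-20 - 4*N + 5*N + N²)) = (-15 + N)/(N + (-20 + N + N²)) = (-15 + N)/(-20 + N² + 2*N))
V = -140 (V = -28*5 = -140)
V*A(0) + 1*27 = -140*(-15 + 0)/(-20 + 0² + 2*0) + 1*27 = -140*(-15)/(-20 + 0 + 0) + 27 = -140*(-15)/(-20) + 27 = -(-7)*(-15) + 27 = -140*¾ + 27 = -105 + 27 = -78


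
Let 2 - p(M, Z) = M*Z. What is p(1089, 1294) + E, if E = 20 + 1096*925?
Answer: -395344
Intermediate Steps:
p(M, Z) = 2 - M*Z
E = 1013820 (E = 20 + 1013800 = 1013820)
p(1089, 1294) + E = (2 - 1*1089*1294) + 1013820 = (2 - 1409166) + 1013820 = -1409164 + 1013820 = -395344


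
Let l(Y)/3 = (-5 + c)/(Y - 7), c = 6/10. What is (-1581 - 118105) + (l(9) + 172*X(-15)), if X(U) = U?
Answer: -611363/5 ≈ -1.2227e+5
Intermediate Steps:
c = ⅗ (c = 6*(⅒) = ⅗ ≈ 0.60000)
l(Y) = -66/(5*(-7 + Y)) (l(Y) = 3*((-5 + ⅗)/(Y - 7)) = 3*(-22/(5*(-7 + Y))) = -66/(5*(-7 + Y)))
(-1581 - 118105) + (l(9) + 172*X(-15)) = (-1581 - 118105) + (-66/(-35 + 5*9) + 172*(-15)) = -119686 + (-66/(-35 + 45) - 2580) = -119686 + (-66/10 - 2580) = -119686 + (-66*⅒ - 2580) = -119686 + (-33/5 - 2580) = -119686 - 12933/5 = -611363/5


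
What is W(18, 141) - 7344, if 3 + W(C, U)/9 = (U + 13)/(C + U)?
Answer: -390201/53 ≈ -7362.3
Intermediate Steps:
W(C, U) = -27 + 9*(13 + U)/(C + U) (W(C, U) = -27 + 9*((U + 13)/(C + U)) = -27 + 9*((13 + U)/(C + U)) = -27 + 9*(13 + U)/(C + U))
W(18, 141) - 7344 = 9*(13 - 3*18 - 2*141)/(18 + 141) - 7344 = 9*(13 - 54 - 282)/159 - 7344 = 9*(1/159)*(-323) - 7344 = -969/53 - 7344 = -390201/53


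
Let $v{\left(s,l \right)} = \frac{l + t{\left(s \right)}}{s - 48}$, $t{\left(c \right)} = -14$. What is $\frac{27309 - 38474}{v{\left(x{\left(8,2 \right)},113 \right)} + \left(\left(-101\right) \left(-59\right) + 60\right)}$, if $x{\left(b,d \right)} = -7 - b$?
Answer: $- \frac{78155}{42122} \approx -1.8554$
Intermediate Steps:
$v{\left(s,l \right)} = \frac{-14 + l}{-48 + s}$ ($v{\left(s,l \right)} = \frac{l - 14}{s - 48} = \frac{-14 + l}{s - 48} = \frac{-14 + l}{-48 + s}$)
$\frac{27309 - 38474}{v{\left(x{\left(8,2 \right)},113 \right)} + \left(\left(-101\right) \left(-59\right) + 60\right)} = \frac{27309 - 38474}{\frac{-14 + 113}{-48 - 15} + \left(\left(-101\right) \left(-59\right) + 60\right)} = - \frac{11165}{\frac{1}{-48 - 15} \cdot 99 + \left(5959 + 60\right)} = - \frac{11165}{\frac{1}{-48 - 15} \cdot 99 + 6019} = - \frac{11165}{\frac{1}{-63} \cdot 99 + 6019} = - \frac{11165}{\left(- \frac{1}{63}\right) 99 + 6019} = - \frac{11165}{- \frac{11}{7} + 6019} = - \frac{11165}{\frac{42122}{7}} = \left(-11165\right) \frac{7}{42122} = - \frac{78155}{42122}$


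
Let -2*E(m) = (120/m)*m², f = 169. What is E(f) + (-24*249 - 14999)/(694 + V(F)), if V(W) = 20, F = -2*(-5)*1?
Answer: -7260935/714 ≈ -10169.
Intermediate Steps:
F = 10 (F = 10*1 = 10)
E(m) = -60*m (E(m) = -120/m*m²/2 = -60*m)
E(f) + (-24*249 - 14999)/(694 + V(F)) = -60*169 + (-24*249 - 14999)/(694 + 20) = -10140 + (-5976 - 14999)/714 = -10140 - 20975*1/714 = -10140 - 20975/714 = -7260935/714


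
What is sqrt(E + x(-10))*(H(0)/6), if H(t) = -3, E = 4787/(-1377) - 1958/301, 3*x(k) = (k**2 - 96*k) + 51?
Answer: -sqrt(191065704683)/46053 ≈ -9.4915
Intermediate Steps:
x(k) = 17 - 32*k + k**2/3 (x(k) = ((k**2 - 96*k) + 51)/3 = (51 + k**2 - 96*k)/3 = 17 - 32*k + k**2/3)
E = -4137053/414477 (E = 4787*(-1/1377) - 1958*1/301 = -4787/1377 - 1958/301 = -4137053/414477 ≈ -9.9814)
sqrt(E + x(-10))*(H(0)/6) = sqrt(-4137053/414477 + (17 - 32*(-10) + (1/3)*(-10)**2))*(-3/6) = sqrt(-4137053/414477 + (17 + 320 + (1/3)*100))*(-3*1/6) = sqrt(-4137053/414477 + (17 + 320 + 100/3))*(-1/2) = sqrt(-4137053/414477 + 1111/3)*(-1/2) = sqrt(149357596/414477)*(-1/2) = (2*sqrt(191065704683)/46053)*(-1/2) = -sqrt(191065704683)/46053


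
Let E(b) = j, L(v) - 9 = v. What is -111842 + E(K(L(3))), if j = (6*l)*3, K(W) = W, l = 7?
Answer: -111716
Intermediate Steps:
L(v) = 9 + v
j = 126 (j = (6*7)*3 = 42*3 = 126)
E(b) = 126
-111842 + E(K(L(3))) = -111842 + 126 = -111716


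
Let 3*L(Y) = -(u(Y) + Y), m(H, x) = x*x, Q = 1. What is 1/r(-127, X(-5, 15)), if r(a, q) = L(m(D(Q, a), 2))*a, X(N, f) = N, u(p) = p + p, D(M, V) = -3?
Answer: 1/508 ≈ 0.0019685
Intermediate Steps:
u(p) = 2*p
m(H, x) = x²
L(Y) = -Y (L(Y) = (-(2*Y + Y))/3 = (-3*Y)/3 = -Y)
r(a, q) = -4*a (r(a, q) = (-1*2²)*a = (-1*4)*a = -4*a)
1/r(-127, X(-5, 15)) = 1/(-4*(-127)) = 1/508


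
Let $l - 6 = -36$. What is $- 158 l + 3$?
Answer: $4743$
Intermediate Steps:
$l = -30$ ($l = 6 - 36 = -30$)
$- 158 l + 3 = \left(-158\right) \left(-30\right) + 3 = 4740 + 3 = 4743$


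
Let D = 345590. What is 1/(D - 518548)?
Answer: -1/172958 ≈ -5.7818e-6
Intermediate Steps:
1/(D - 518548) = 1/(345590 - 518548) = 1/(-172958) = -1/172958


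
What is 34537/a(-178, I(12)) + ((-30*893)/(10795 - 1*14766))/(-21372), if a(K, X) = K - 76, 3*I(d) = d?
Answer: -6427851409/47273083 ≈ -135.97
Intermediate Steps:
I(d) = d/3
a(K, X) = -76 + K
34537/a(-178, I(12)) + ((-30*893)/(10795 - 1*14766))/(-21372) = 34537/(-76 - 178) + ((-30*893)/(10795 - 1*14766))/(-21372) = 34537/(-254) - 26790/(10795 - 14766)*(-1/21372) = 34537*(-1/254) - 26790/(-3971)*(-1/21372) = -34537/254 - 26790*(-1/3971)*(-1/21372) = -34537/254 + (1410/209)*(-1/21372) = -34537/254 - 235/744458 = -6427851409/47273083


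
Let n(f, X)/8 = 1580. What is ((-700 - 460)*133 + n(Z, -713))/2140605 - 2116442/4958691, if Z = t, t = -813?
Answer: -348854354710/707639916537 ≈ -0.49298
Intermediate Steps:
Z = -813
n(f, X) = 12640 (n(f, X) = 8*1580 = 12640)
((-700 - 460)*133 + n(Z, -713))/2140605 - 2116442/4958691 = ((-700 - 460)*133 + 12640)/2140605 - 2116442/4958691 = (-1160*133 + 12640)*(1/2140605) - 2116442*1/4958691 = (-154280 + 12640)*(1/2140605) - 2116442/4958691 = -141640*1/2140605 - 2116442/4958691 = -28328/428121 - 2116442/4958691 = -348854354710/707639916537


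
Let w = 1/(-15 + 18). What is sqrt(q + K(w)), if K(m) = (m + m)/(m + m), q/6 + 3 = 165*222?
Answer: sqrt(219763) ≈ 468.79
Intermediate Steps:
q = 219762 (q = -18 + 6*(165*222) = -18 + 6*36630 = -18 + 219780 = 219762)
w = 1/3 ≈ 0.33333
K(m) = 1 (K(m) = (2*m)/((2*m)) = (2*m)*(1/(2*m)) = 1)
sqrt(q + K(w)) = sqrt(219762 + 1) = sqrt(219763)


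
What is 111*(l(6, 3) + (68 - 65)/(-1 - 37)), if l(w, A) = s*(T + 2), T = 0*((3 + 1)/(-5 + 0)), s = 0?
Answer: -333/38 ≈ -8.7632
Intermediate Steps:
T = 0 (T = 0*(4/(-5)) = 0*(4*(-1/5)) = 0*(-4/5) = 0)
l(w, A) = 0 (l(w, A) = 0*(0 + 2) = 0*2 = 0)
111*(l(6, 3) + (68 - 65)/(-1 - 37)) = 111*(0 + (68 - 65)/(-1 - 37)) = 111*(0 + 3/(-38)) = 111*(0 + 3*(-1/38)) = 111*(0 - 3/38) = 111*(-3/38) = -333/38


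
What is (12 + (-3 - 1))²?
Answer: 64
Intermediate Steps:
(12 + (-3 - 1))² = (12 - 4)² = 8² = 64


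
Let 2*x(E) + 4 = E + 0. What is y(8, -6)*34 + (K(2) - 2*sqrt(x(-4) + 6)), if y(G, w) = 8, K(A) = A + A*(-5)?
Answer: 264 - 2*sqrt(2) ≈ 261.17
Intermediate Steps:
K(A) = -4*A (K(A) = A - 5*A = -4*A)
x(E) = -2 + E/2 (x(E) = -2 + (E + 0)/2 = -2 + E/2)
y(8, -6)*34 + (K(2) - 2*sqrt(x(-4) + 6)) = 8*34 + (-4*2 - 2*sqrt((-2 + (1/2)*(-4)) + 6)) = 272 + (-8 - 2*sqrt((-2 - 2) + 6)) = 272 + (-8 - 2*sqrt(-4 + 6)) = 272 + (-8 - 2*sqrt(2)) = 264 - 2*sqrt(2)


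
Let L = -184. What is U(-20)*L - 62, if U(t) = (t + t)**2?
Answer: -294462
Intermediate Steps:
U(t) = 4*t**2 (U(t) = (2*t)**2 = 4*t**2)
U(-20)*L - 62 = (4*(-20)**2)*(-184) - 62 = (4*400)*(-184) - 62 = 1600*(-184) - 62 = -294400 - 62 = -294462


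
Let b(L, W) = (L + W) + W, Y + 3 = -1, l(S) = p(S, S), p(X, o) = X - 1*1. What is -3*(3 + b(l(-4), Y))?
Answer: 30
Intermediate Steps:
p(X, o) = -1 + X (p(X, o) = X - 1 = -1 + X)
l(S) = -1 + S
Y = -4 (Y = -3 - 1 = -4)
b(L, W) = L + 2*W
-3*(3 + b(l(-4), Y)) = -3*(3 + ((-1 - 4) + 2*(-4))) = -3*(3 + (-5 - 8)) = -3*(3 - 13) = -3*(-10) = 30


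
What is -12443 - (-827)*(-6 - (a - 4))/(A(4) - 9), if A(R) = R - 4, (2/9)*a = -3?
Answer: -242995/18 ≈ -13500.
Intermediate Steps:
a = -27/2 (a = (9/2)*(-3) = -27/2 ≈ -13.500)
A(R) = -4 + R
-12443 - (-827)*(-6 - (a - 4))/(A(4) - 9) = -12443 - (-827)*(-6 - (-27/2 - 4))/((-4 + 4) - 9) = -12443 - (-827)*(-6 - 1*(-35/2))/(0 - 9) = -12443 - (-827)*(-6 + 35/2)/(-9) = -12443 - (-827)*(23/2)*(-⅑) = -12443 - (-827)*(-23)/18 = -12443 - 1*19021/18 = -12443 - 19021/18 = -242995/18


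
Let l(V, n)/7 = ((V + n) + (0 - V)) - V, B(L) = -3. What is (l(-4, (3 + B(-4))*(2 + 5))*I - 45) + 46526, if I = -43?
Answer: 45277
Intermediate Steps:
l(V, n) = -7*V + 7*n (l(V, n) = 7*(((V + n) + (0 - V)) - V) = 7*(((V + n) - V) - V) = 7*(n - V) = -7*V + 7*n)
(l(-4, (3 + B(-4))*(2 + 5))*I - 45) + 46526 = ((-7*(-4) + 7*((3 - 3)*(2 + 5)))*(-43) - 45) + 46526 = ((28 + 7*(0*7))*(-43) - 45) + 46526 = ((28 + 7*0)*(-43) - 45) + 46526 = ((28 + 0)*(-43) - 45) + 46526 = (28*(-43) - 45) + 46526 = (-1204 - 45) + 46526 = -1249 + 46526 = 45277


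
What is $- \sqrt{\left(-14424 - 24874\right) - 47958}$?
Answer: $- 2 i \sqrt{21814} \approx - 295.39 i$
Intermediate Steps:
$- \sqrt{\left(-14424 - 24874\right) - 47958} = - \sqrt{-39298 - 47958} = - \sqrt{-87256} = - 2 i \sqrt{21814}$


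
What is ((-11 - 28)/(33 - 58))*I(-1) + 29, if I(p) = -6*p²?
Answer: 491/25 ≈ 19.640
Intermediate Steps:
((-11 - 28)/(33 - 58))*I(-1) + 29 = ((-11 - 28)/(33 - 58))*(-6*(-1)²) + 29 = (-39/(-25))*(-6*1) + 29 = -39*(-1/25)*(-6) + 29 = (39/25)*(-6) + 29 = -234/25 + 29 = 491/25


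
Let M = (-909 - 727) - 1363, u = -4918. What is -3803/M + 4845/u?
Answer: 4172999/14749082 ≈ 0.28293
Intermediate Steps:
M = -2999 (M = -1636 - 1363 = -2999)
-3803/M + 4845/u = -3803/(-2999) + 4845/(-4918) = -3803*(-1/2999) + 4845*(-1/4918) = 3803/2999 - 4845/4918 = 4172999/14749082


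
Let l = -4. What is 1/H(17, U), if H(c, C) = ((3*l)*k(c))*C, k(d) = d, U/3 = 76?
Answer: -1/46512 ≈ -2.1500e-5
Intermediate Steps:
U = 228 (U = 3*76 = 228)
H(c, C) = -12*C*c (H(c, C) = ((3*(-4))*c)*C = (-12*c)*C = -12*C*c)
1/H(17, U) = 1/(-12*228*17) = 1/(-46512) = -1/46512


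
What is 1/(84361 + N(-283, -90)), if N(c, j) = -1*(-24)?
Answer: 1/84385 ≈ 1.1850e-5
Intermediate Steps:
N(c, j) = 24
1/(84361 + N(-283, -90)) = 1/(84361 + 24) = 1/84385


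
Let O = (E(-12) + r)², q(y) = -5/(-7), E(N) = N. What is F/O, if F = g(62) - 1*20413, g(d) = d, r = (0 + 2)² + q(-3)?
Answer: -997199/2601 ≈ -383.39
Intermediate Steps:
q(y) = 5/7 (q(y) = -5*(-⅐) = 5/7)
r = 33/7 (r = (0 + 2)² + 5/7 = 2² + 5/7 = 4 + 5/7 = 33/7 ≈ 4.7143)
O = 2601/49 (O = (-12 + 33/7)² = (-51/7)² = 2601/49 ≈ 53.082)
F = -20351 (F = 62 - 1*20413 = 62 - 20413 = -20351)
F/O = -20351/2601/49 = -20351*49/2601 = -997199/2601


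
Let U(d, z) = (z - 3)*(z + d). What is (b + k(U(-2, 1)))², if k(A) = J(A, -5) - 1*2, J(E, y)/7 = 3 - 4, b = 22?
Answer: 169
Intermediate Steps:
U(d, z) = (-3 + z)*(d + z)
J(E, y) = -7 (J(E, y) = 7*(3 - 4) = 7*(-1) = -7)
k(A) = -9 (k(A) = -7 - 1*2 = -7 - 2 = -9)
(b + k(U(-2, 1)))² = (22 - 9)² = 13² = 169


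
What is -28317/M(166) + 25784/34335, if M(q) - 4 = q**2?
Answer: -52331431/189254520 ≈ -0.27651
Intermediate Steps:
M(q) = 4 + q**2
-28317/M(166) + 25784/34335 = -28317/(4 + 166**2) + 25784/34335 = -28317/(4 + 27556) + 25784*(1/34335) = -28317/27560 + 25784/34335 = -52331431/189254520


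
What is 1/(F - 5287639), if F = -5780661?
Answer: -1/11068300 ≈ -9.0348e-8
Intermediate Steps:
1/(F - 5287639) = 1/(-5780661 - 5287639) = 1/(-11068300) = -1/11068300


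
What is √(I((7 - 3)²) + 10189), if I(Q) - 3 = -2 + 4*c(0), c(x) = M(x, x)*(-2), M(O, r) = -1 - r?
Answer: √10198 ≈ 100.99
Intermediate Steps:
c(x) = 2 + 2*x (c(x) = (-1 - x)*(-2) = 2 + 2*x)
I(Q) = 9 (I(Q) = 3 + (-2 + 4*(2 + 2*0)) = 3 + (-2 + 4*(2 + 0)) = 3 + (-2 + 4*2) = 3 + (-2 + 8) = 3 + 6 = 9)
√(I((7 - 3)²) + 10189) = √(9 + 10189) = √10198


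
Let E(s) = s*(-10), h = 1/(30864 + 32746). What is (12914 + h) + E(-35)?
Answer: 843723041/63610 ≈ 13264.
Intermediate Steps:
h = 1/63610 ≈ 1.5721e-5
E(s) = -10*s
(12914 + h) + E(-35) = (12914 + 1/63610) - 10*(-35) = 821459541/63610 + 350 = 843723041/63610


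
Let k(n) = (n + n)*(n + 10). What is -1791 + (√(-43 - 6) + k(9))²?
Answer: 115124 + 4788*I ≈ 1.1512e+5 + 4788.0*I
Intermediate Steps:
k(n) = 2*n*(10 + n) (k(n) = (2*n)*(10 + n) = 2*n*(10 + n))
-1791 + (√(-43 - 6) + k(9))² = -1791 + (√(-43 - 6) + 2*9*(10 + 9))² = -1791 + (√(-49) + 2*9*19)² = -1791 + (7*I + 342)² = -1791 + (342 + 7*I)²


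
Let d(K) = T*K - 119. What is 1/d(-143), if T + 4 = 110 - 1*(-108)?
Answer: -1/30721 ≈ -3.2551e-5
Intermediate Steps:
T = 214 (T = -4 + (110 - 1*(-108)) = -4 + (110 + 108) = -4 + 218 = 214)
d(K) = -119 + 214*K (d(K) = 214*K - 119 = -119 + 214*K)
1/d(-143) = 1/(-119 + 214*(-143)) = 1/(-119 - 30602) = 1/(-30721) = -1/30721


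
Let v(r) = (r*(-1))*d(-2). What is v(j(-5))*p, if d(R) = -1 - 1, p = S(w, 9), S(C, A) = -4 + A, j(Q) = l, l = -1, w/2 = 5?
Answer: -10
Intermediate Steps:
w = 10 (w = 2*5 = 10)
j(Q) = -1
p = 5 (p = -4 + 9 = 5)
d(R) = -2
v(r) = 2*r (v(r) = (r*(-1))*(-2) = -r*(-2) = 2*r)
v(j(-5))*p = (2*(-1))*5 = -2*5 = -10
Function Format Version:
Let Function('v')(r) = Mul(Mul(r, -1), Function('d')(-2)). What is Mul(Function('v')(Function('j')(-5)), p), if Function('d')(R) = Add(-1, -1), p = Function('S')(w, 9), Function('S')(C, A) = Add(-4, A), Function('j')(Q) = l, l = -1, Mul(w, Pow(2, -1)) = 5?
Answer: -10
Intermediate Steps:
w = 10 (w = Mul(2, 5) = 10)
Function('j')(Q) = -1
p = 5 (p = Add(-4, 9) = 5)
Function('d')(R) = -2
Function('v')(r) = Mul(2, r) (Function('v')(r) = Mul(Mul(r, -1), -2) = Mul(Mul(-1, r), -2) = Mul(2, r))
Mul(Function('v')(Function('j')(-5)), p) = Mul(Mul(2, -1), 5) = Mul(-2, 5) = -10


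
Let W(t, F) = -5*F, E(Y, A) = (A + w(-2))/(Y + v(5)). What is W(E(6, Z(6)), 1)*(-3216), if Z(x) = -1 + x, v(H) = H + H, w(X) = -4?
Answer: 16080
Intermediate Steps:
v(H) = 2*H
E(Y, A) = (-4 + A)/(10 + Y) (E(Y, A) = (A - 4)/(Y + 2*5) = (-4 + A)/(Y + 10) = (-4 + A)/(10 + Y))
W(E(6, Z(6)), 1)*(-3216) = -5*1*(-3216) = -5*(-3216) = 16080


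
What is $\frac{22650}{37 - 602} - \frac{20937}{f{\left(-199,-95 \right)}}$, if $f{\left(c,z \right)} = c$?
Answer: $\frac{1464411}{22487} \approx 65.123$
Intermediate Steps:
$\frac{22650}{37 - 602} - \frac{20937}{f{\left(-199,-95 \right)}} = \frac{22650}{37 - 602} - \frac{20937}{-199} = \frac{22650}{37 - 602} - - \frac{20937}{199} = \frac{22650}{-565} + \frac{20937}{199} = 22650 \left(- \frac{1}{565}\right) + \frac{20937}{199} = - \frac{4530}{113} + \frac{20937}{199} = \frac{1464411}{22487}$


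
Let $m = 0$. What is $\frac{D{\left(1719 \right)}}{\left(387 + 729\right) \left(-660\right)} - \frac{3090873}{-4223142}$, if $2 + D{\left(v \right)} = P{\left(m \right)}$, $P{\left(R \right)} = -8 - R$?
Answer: $\frac{1149826085}{1571008824} \approx 0.7319$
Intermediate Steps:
$D{\left(v \right)} = -10$ ($D{\left(v \right)} = -2 - 8 = -10$)
$\frac{D{\left(1719 \right)}}{\left(387 + 729\right) \left(-660\right)} - \frac{3090873}{-4223142} = - \frac{10}{\left(387 + 729\right) \left(-660\right)} - \frac{3090873}{-4223142} = - \frac{10}{1116 \left(-660\right)} - - \frac{1030291}{1407714} = - \frac{10}{-736560} + \frac{1030291}{1407714} = \left(-10\right) \left(- \frac{1}{736560}\right) + \frac{1030291}{1407714} = \frac{1}{73656} + \frac{1030291}{1407714} = \frac{1149826085}{1571008824}$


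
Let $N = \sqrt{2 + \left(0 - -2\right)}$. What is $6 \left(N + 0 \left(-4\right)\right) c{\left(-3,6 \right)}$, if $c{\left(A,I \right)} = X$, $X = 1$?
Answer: $12$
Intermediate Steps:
$N = 2$ ($N = \sqrt{2 + \left(0 + 2\right)} = \sqrt{2 + 2} = \sqrt{4} = 2$)
$c{\left(A,I \right)} = 1$
$6 \left(N + 0 \left(-4\right)\right) c{\left(-3,6 \right)} = 6 \left(2 + 0 \left(-4\right)\right) 1 = 6 \left(2 + 0\right) 1 = 6 \cdot 2 \cdot 1 = 6 \cdot 2 = 12$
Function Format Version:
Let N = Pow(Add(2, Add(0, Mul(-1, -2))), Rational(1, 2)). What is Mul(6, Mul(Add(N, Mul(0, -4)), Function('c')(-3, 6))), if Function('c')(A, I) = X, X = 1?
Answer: 12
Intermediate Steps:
N = 2 (N = Pow(Add(2, Add(0, 2)), Rational(1, 2)) = Pow(Add(2, 2), Rational(1, 2)) = Pow(4, Rational(1, 2)) = 2)
Function('c')(A, I) = 1
Mul(6, Mul(Add(N, Mul(0, -4)), Function('c')(-3, 6))) = Mul(6, Mul(Add(2, Mul(0, -4)), 1)) = Mul(6, Mul(Add(2, 0), 1)) = Mul(6, Mul(2, 1)) = Mul(6, 2) = 12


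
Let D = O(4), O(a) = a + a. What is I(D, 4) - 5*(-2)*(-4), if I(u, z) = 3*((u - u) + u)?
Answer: -16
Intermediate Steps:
O(a) = 2*a
D = 8 (D = 2*4 = 8)
I(u, z) = 3*u (I(u, z) = 3*(0 + u) = 3*u)
I(D, 4) - 5*(-2)*(-4) = 3*8 - 5*(-2)*(-4) = 24 + 10*(-4) = 24 - 40 = -16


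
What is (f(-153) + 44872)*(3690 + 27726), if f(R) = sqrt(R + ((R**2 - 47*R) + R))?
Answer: 1409698752 + 282744*sqrt(374) ≈ 1.4152e+9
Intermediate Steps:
f(R) = sqrt(R**2 - 45*R) (f(R) = sqrt(R + (R**2 - 46*R)) = sqrt(R**2 - 45*R))
(f(-153) + 44872)*(3690 + 27726) = (sqrt(-153*(-45 - 153)) + 44872)*(3690 + 27726) = (sqrt(-153*(-198)) + 44872)*31416 = (sqrt(30294) + 44872)*31416 = (9*sqrt(374) + 44872)*31416 = (44872 + 9*sqrt(374))*31416 = 1409698752 + 282744*sqrt(374)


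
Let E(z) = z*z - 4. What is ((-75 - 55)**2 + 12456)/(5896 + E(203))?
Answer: 29356/47101 ≈ 0.62326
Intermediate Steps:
E(z) = -4 + z**2 (E(z) = z**2 - 4 = -4 + z**2)
((-75 - 55)**2 + 12456)/(5896 + E(203)) = ((-75 - 55)**2 + 12456)/(5896 + (-4 + 203**2)) = ((-130)**2 + 12456)/(5896 + (-4 + 41209)) = (16900 + 12456)/(5896 + 41205) = 29356/47101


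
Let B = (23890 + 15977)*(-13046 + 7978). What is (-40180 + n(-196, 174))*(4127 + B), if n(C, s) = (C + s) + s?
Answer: 8087330331212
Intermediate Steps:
n(C, s) = C + 2*s
B = -202045956 (B = 39867*(-5068) = -202045956)
(-40180 + n(-196, 174))*(4127 + B) = (-40180 + (-196 + 2*174))*(4127 - 202045956) = (-40180 + (-196 + 348))*(-202041829) = (-40180 + 152)*(-202041829) = -40028*(-202041829) = 8087330331212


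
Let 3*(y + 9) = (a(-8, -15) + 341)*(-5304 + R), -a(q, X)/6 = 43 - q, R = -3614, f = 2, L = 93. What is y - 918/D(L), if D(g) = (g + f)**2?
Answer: -2817219679/27075 ≈ -1.0405e+5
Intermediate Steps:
D(g) = (2 + g)**2 (D(g) = (g + 2)**2 = (2 + g)**2)
a(q, X) = -258 + 6*q (a(q, X) = -6*(43 - q) = -258 + 6*q)
y = -312157/3 (y = -9 + (((-258 + 6*(-8)) + 341)*(-5304 - 3614))/3 = -9 + (((-258 - 48) + 341)*(-8918))/3 = -9 + ((-306 + 341)*(-8918))/3 = -9 + (35*(-8918))/3 = -9 + (1/3)*(-312130) = -9 - 312130/3 = -312157/3 ≈ -1.0405e+5)
y - 918/D(L) = -312157/3 - 918/((2 + 93)**2) = -312157/3 - 918/(95**2) = -312157/3 - 918/9025 = -2817219679/27075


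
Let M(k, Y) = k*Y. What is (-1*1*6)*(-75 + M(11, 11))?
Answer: -276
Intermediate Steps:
M(k, Y) = Y*k
(-1*1*6)*(-75 + M(11, 11)) = (-1*1*6)*(-75 + 11*11) = (-1*6)*(-75 + 121) = -6*46 = -276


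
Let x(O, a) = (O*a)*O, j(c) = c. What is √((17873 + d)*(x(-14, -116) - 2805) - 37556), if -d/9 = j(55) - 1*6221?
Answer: 3*I*√208211567 ≈ 43289.0*I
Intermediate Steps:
x(O, a) = a*O²
d = 55494 (d = -9*(55 - 1*6221) = -9*(55 - 6221) = -9*(-6166) = 55494)
√((17873 + d)*(x(-14, -116) - 2805) - 37556) = √((17873 + 55494)*(-116*(-14)² - 2805) - 37556) = √(73367*(-116*196 - 2805) - 37556) = √(73367*(-22736 - 2805) - 37556) = √(73367*(-25541) - 37556) = √(-1873866547 - 37556) = √(-1873904103) = 3*I*√208211567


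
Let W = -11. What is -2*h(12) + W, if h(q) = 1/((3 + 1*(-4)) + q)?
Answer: -123/11 ≈ -11.182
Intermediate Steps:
h(q) = 1/(-1 + q) (h(q) = 1/((3 - 4) + q) = 1/(-1 + q))
-2*h(12) + W = -2/(-1 + 12) - 11 = -2/11 - 11 = -123/11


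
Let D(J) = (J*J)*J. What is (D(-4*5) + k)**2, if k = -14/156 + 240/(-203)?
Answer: 16050898591163881/250715556 ≈ 6.4020e+7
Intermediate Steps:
k = -20141/15834 (k = -14*1/156 + 240*(-1/203) = -7/78 - 240/203 = -20141/15834 ≈ -1.2720)
D(J) = J**3 (D(J) = J**2*J = J**3)
(D(-4*5) + k)**2 = ((-4*5)**3 - 20141/15834)**2 = ((-20)**3 - 20141/15834)**2 = (-8000 - 20141/15834)**2 = (-126692141/15834)**2 = 16050898591163881/250715556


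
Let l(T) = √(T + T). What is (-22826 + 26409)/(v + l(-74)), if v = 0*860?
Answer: -3583*I*√37/74 ≈ -294.52*I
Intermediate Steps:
l(T) = √2*√T (l(T) = √(2*T) = √2*√T)
v = 0
(-22826 + 26409)/(v + l(-74)) = (-22826 + 26409)/(0 + √2*√(-74)) = 3583/(0 + √2*(I*√74)) = 3583/(0 + 2*I*√37) = 3583/((2*I*√37)) = 3583*(-I*√37/74) = -3583*I*√37/74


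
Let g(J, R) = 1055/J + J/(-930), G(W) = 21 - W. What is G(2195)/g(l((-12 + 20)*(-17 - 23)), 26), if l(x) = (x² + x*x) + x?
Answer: 2756145024/278740595 ≈ 9.8878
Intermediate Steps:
l(x) = x + 2*x² (l(x) = (x² + x²) + x = 2*x² + x = x + 2*x²)
g(J, R) = 1055/J - J/930 (g(J, R) = 1055/J + J*(-1/930) = 1055/J - J/930)
G(2195)/g(l((-12 + 20)*(-17 - 23)), 26) = (21 - 1*2195)/(1055/((((-12 + 20)*(-17 - 23))*(1 + 2*((-12 + 20)*(-17 - 23))))) - (-12 + 20)*(-17 - 23)*(1 + 2*((-12 + 20)*(-17 - 23)))/930) = (21 - 2195)/(1055/(((8*(-40))*(1 + 2*(8*(-40))))) - 8*(-40)*(1 + 2*(8*(-40)))/930) = -2174/(1055/((-320*(1 + 2*(-320)))) - (-32)*(1 + 2*(-320))/93) = -2174/(1055/((-320*(1 - 640))) - (-32)*(1 - 640)/93) = -2174/(1055/((-320*(-639))) - (-32)*(-639)/93) = -2174/(1055/204480 - 1/930*204480) = -2174/(1055*(1/204480) - 6816/31) = -2174/(211/40896 - 6816/31) = -2174/(-278740595/1267776) = -2174*(-1267776/278740595) = 2756145024/278740595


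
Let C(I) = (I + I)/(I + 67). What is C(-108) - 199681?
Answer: -8186705/41 ≈ -1.9968e+5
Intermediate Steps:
C(I) = 2*I/(67 + I) (C(I) = (2*I)/(67 + I) = 2*I/(67 + I))
C(-108) - 199681 = 2*(-108)/(67 - 108) - 199681 = 2*(-108)/(-41) - 199681 = 2*(-108)*(-1/41) - 199681 = 216/41 - 199681 = -8186705/41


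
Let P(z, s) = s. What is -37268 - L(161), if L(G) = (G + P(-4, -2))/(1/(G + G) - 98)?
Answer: -1175940542/31555 ≈ -37266.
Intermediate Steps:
L(G) = (-2 + G)/(-98 + 1/(2*G)) (L(G) = (G - 2)/(1/(G + G) - 98) = (-2 + G)/(1/(2*G) - 98) = (-2 + G)/(-98 + 1/(2*G)))
-37268 - L(161) = -37268 - 2*161*(2 - 1*161)/(-1 + 196*161) = -37268 - 2*161*(2 - 161)/(-1 + 31556) = -37268 - 2*161*(-159)/31555 = -37268 - 1*(-51198/31555) = -37268 + 51198/31555 = -1175940542/31555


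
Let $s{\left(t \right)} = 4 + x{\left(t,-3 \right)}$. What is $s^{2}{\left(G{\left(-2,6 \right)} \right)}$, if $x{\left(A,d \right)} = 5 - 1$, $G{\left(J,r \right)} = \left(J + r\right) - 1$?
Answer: $64$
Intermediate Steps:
$G{\left(J,r \right)} = -1 + J + r$
$x{\left(A,d \right)} = 4$ ($x{\left(A,d \right)} = 5 - 1 = 4$)
$s{\left(t \right)} = 8$ ($s{\left(t \right)} = 4 + 4 = 8$)
$s^{2}{\left(G{\left(-2,6 \right)} \right)} = 8^{2} = 64$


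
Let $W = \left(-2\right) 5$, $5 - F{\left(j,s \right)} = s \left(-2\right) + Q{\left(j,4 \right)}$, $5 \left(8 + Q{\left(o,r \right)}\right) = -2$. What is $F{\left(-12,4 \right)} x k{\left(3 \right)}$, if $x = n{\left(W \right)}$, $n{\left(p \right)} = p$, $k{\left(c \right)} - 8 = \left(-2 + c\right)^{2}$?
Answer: $-1926$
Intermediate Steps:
$Q{\left(o,r \right)} = - \frac{42}{5}$ ($Q{\left(o,r \right)} = -8 + \frac{1}{5} \left(-2\right) = -8 - \frac{2}{5} = - \frac{42}{5}$)
$F{\left(j,s \right)} = \frac{67}{5} + 2 s$ ($F{\left(j,s \right)} = 5 - \left(s \left(-2\right) - \frac{42}{5}\right) = 5 - \left(- 2 s - \frac{42}{5}\right) = 5 - \left(- \frac{42}{5} - 2 s\right) = 5 + \left(\frac{42}{5} + 2 s\right) = \frac{67}{5} + 2 s$)
$k{\left(c \right)} = 8 + \left(-2 + c\right)^{2}$
$W = -10$
$x = -10$
$F{\left(-12,4 \right)} x k{\left(3 \right)} = \left(\frac{67}{5} + 2 \cdot 4\right) \left(-10\right) \left(8 + \left(-2 + 3\right)^{2}\right) = \left(\frac{67}{5} + 8\right) \left(-10\right) \left(8 + 1^{2}\right) = \frac{107}{5} \left(-10\right) \left(8 + 1\right) = \left(-214\right) 9 = -1926$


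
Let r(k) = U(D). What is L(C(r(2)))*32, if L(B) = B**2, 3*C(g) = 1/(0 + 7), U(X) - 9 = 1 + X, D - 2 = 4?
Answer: 32/441 ≈ 0.072562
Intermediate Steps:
D = 6 (D = 2 + 4 = 6)
U(X) = 10 + X (U(X) = 9 + (1 + X) = 10 + X)
r(k) = 16 (r(k) = 10 + 6 = 16)
C(g) = 1/21 (C(g) = 1/(3*(0 + 7)) = (1/3)/7 = (1/3)*(1/7) = 1/21)
L(C(r(2)))*32 = (1/21)**2*32 = (1/441)*32 = 32/441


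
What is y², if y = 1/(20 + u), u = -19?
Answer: 1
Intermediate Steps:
y = 1 (y = 1/(20 - 19) = 1/1 = 1)
y² = 1² = 1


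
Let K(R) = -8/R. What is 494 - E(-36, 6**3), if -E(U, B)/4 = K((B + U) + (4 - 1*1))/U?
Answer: 813626/1647 ≈ 494.00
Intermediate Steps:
E(U, B) = 32/(U*(3 + B + U)) (E(U, B) = -4*(-8/((B + U) + (4 - 1*1)))/U = -4*(-8/((B + U) + (4 - 1)))/U = -4*(-8/((B + U) + 3))/U = -4*(-8/(3 + B + U))/U = -(-32)/(U*(3 + B + U)) = 32/(U*(3 + B + U)))
494 - E(-36, 6**3) = 494 - 32/((-36)*(3 + 6**3 - 36)) = 494 - 32*(-1)/(36*(3 + 216 - 36)) = 494 - 32*(-1)/(36*183) = 494 - 1*(-8/1647) = 494 + 8/1647 = 813626/1647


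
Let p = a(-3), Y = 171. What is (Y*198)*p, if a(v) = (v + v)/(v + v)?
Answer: 33858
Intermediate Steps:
a(v) = 1 (a(v) = (2*v)/((2*v)) = (2*v)*(1/(2*v)) = 1)
p = 1
(Y*198)*p = (171*198)*1 = 33858*1 = 33858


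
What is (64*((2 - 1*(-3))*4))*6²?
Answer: 46080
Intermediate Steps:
(64*((2 - 1*(-3))*4))*6² = (64*((2 + 3)*4))*36 = (64*(5*4))*36 = (64*20)*36 = 1280*36 = 46080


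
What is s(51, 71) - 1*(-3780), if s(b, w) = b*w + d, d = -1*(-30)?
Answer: 7431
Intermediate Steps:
d = 30
s(b, w) = 30 + b*w (s(b, w) = b*w + 30 = 30 + b*w)
s(51, 71) - 1*(-3780) = (30 + 51*71) - 1*(-3780) = (30 + 3621) + 3780 = 3651 + 3780 = 7431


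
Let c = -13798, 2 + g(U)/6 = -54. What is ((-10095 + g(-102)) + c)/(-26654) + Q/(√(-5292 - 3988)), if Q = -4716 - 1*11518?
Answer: 24229/26654 + 8117*I*√145/580 ≈ 0.90902 + 168.52*I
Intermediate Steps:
g(U) = -336 (g(U) = -12 + 6*(-54) = -12 - 324 = -336)
Q = -16234 (Q = -4716 - 11518 = -16234)
((-10095 + g(-102)) + c)/(-26654) + Q/(√(-5292 - 3988)) = ((-10095 - 336) - 13798)/(-26654) - 16234/√(-5292 - 3988) = (-10431 - 13798)*(-1/26654) - 16234*(-I*√145/1160) = -24229*(-1/26654) - 16234*(-I*√145/1160) = 24229/26654 - (-8117)*I*√145/580 = 24229/26654 + 8117*I*√145/580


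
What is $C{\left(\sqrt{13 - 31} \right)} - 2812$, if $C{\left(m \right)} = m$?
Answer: $-2812 + 3 i \sqrt{2} \approx -2812.0 + 4.2426 i$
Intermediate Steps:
$C{\left(\sqrt{13 - 31} \right)} - 2812 = \sqrt{13 - 31} - 2812 = \sqrt{-18} - 2812 = 3 i \sqrt{2} - 2812 = -2812 + 3 i \sqrt{2}$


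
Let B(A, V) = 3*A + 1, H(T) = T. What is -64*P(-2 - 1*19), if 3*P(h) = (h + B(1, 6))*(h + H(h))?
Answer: -15232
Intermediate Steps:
B(A, V) = 1 + 3*A
P(h) = 2*h*(4 + h)/3 (P(h) = ((h + (1 + 3*1))*(h + h))/3 = ((h + (1 + 3))*(2*h))/3 = ((h + 4)*(2*h))/3 = ((4 + h)*(2*h))/3 = (2*h*(4 + h))/3 = 2*h*(4 + h)/3)
-64*P(-2 - 1*19) = -128*(-2 - 1*19)*(4 + (-2 - 1*19))/3 = -128*(-2 - 19)*(4 + (-2 - 19))/3 = -128*(-21)*(4 - 21)/3 = -128*(-21)*(-17)/3 = -64*238 = -15232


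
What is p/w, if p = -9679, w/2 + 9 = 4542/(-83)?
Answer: 803357/10578 ≈ 75.946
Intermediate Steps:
w = -10578/83 (w = -18 + 2*(4542/(-83)) = -18 + 2*(4542*(-1/83)) = -18 + 2*(-4542/83) = -18 - 9084/83 = -10578/83 ≈ -127.45)
p/w = -9679/(-10578/83) = -9679*(-83/10578) = 803357/10578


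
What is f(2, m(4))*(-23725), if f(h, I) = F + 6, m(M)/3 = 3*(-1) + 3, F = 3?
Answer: -213525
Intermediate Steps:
m(M) = 0 (m(M) = 3*(3*(-1) + 3) = 3*(-3 + 3) = 3*0 = 0)
f(h, I) = 9 (f(h, I) = 3 + 6 = 9)
f(2, m(4))*(-23725) = 9*(-23725) = -213525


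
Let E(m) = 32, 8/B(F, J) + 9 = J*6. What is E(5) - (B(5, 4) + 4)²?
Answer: 2576/225 ≈ 11.449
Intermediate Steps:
B(F, J) = 8/(-9 + 6*J) (B(F, J) = 8/(-9 + J*6) = 8/(-9 + 6*J))
E(5) - (B(5, 4) + 4)² = 32 - (8/(3*(-3 + 2*4)) + 4)² = 32 - (8/(3*(-3 + 8)) + 4)² = 32 - ((8/3)/5 + 4)² = 32 - ((8/3)*(⅕) + 4)² = 32 - (8/15 + 4)² = 32 - (68/15)² = 32 - 1*4624/225 = 32 - 4624/225 = 2576/225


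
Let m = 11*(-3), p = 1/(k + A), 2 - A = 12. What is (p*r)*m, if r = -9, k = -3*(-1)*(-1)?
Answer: -297/13 ≈ -22.846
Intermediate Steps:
A = -10 (A = 2 - 1*12 = 2 - 12 = -10)
k = -3 (k = 3*(-1) = -3)
p = -1/13 (p = 1/(-3 - 10) = 1/(-13) = -1/13 ≈ -0.076923)
m = -33
(p*r)*m = -1/13*(-9)*(-33) = (9/13)*(-33) = -297/13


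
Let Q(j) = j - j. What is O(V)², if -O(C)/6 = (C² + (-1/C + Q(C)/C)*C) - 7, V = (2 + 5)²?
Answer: 206152164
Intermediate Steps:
Q(j) = 0
V = 49 (V = 7² = 49)
O(C) = 48 - 6*C² (O(C) = -6*((C² + (-1/C + 0/C)*C) - 7) = -6*((C² + (-1/C + 0)*C) - 7) = -6*((C² + (-1/C)*C) - 7) = -6*((C² - 1) - 7) = -6*((-1 + C²) - 7) = -6*(-8 + C²) = 48 - 6*C²)
O(V)² = (48 - 6*49²)² = (48 - 6*2401)² = (48 - 14406)² = (-14358)² = 206152164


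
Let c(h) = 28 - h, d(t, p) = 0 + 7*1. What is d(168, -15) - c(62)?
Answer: 41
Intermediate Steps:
d(t, p) = 7 (d(t, p) = 0 + 7 = 7)
d(168, -15) - c(62) = 7 - (28 - 1*62) = 7 - (28 - 62) = 7 - 1*(-34) = 7 + 34 = 41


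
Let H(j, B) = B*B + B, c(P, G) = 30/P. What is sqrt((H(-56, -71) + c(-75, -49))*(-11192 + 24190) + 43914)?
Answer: sqrt(1615969370)/5 ≈ 8039.8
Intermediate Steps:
H(j, B) = B + B**2 (H(j, B) = B**2 + B = B + B**2)
sqrt((H(-56, -71) + c(-75, -49))*(-11192 + 24190) + 43914) = sqrt((-71*(1 - 71) + 30/(-75))*(-11192 + 24190) + 43914) = sqrt((-71*(-70) + 30*(-1/75))*12998 + 43914) = sqrt((4970 - 2/5)*12998 + 43914) = sqrt((24848/5)*12998 + 43914) = sqrt(322974304/5 + 43914) = sqrt(323193874/5) = sqrt(1615969370)/5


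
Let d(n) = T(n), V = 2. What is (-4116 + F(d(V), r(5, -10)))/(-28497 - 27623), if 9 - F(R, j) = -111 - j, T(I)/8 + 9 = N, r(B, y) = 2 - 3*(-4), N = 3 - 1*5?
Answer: 1991/28060 ≈ 0.070955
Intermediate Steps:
N = -2 (N = 3 - 5 = -2)
r(B, y) = 14 (r(B, y) = 2 + 12 = 14)
T(I) = -88 (T(I) = -72 + 8*(-2) = -72 - 16 = -88)
d(n) = -88
F(R, j) = 120 + j (F(R, j) = 9 - (-111 - j) = 9 + (111 + j) = 120 + j)
(-4116 + F(d(V), r(5, -10)))/(-28497 - 27623) = (-4116 + (120 + 14))/(-28497 - 27623) = (-4116 + 134)/(-56120) = -3982*(-1/56120) = 1991/28060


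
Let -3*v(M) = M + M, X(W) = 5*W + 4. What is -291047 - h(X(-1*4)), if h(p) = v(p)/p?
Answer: -873139/3 ≈ -2.9105e+5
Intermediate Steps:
X(W) = 4 + 5*W
v(M) = -2*M/3 (v(M) = -(M + M)/3 = -2*M/3)
h(p) = -⅔ (h(p) = (-2*p/3)/p = -⅔)
-291047 - h(X(-1*4)) = -291047 - 1*(-⅔) = -291047 + ⅔ = -873139/3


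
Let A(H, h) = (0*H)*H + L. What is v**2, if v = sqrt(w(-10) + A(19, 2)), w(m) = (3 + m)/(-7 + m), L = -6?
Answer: -95/17 ≈ -5.5882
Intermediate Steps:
A(H, h) = -6 (A(H, h) = (0*H)*H - 6 = 0*H - 6 = 0 - 6 = -6)
w(m) = (3 + m)/(-7 + m)
v = I*sqrt(1615)/17 (v = sqrt((3 - 10)/(-7 - 10) - 6) = sqrt(-7/(-17) - 6) = sqrt(-1/17*(-7) - 6) = sqrt(7/17 - 6) = sqrt(-95/17) = I*sqrt(1615)/17 ≈ 2.3639*I)
v**2 = (I*sqrt(1615)/17)**2 = -95/17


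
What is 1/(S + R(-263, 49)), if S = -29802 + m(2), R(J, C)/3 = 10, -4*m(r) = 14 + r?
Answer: -1/29776 ≈ -3.3584e-5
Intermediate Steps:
m(r) = -7/2 - r/4 (m(r) = -(14 + r)/4 = -7/2 - r/4)
R(J, C) = 30 (R(J, C) = 3*10 = 30)
S = -29806 (S = -29802 + (-7/2 - ¼*2) = -29802 + (-7/2 - ½) = -29802 - 4 = -29806)
1/(S + R(-263, 49)) = 1/(-29806 + 30) = 1/(-29776) = -1/29776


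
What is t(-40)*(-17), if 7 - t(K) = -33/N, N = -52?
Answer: -5627/52 ≈ -108.21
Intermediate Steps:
t(K) = 331/52 (t(K) = 7 - (-33)/(-52) = 7 - (-33)*(-1)/52 = 7 - 1*33/52 = 7 - 33/52 = 331/52)
t(-40)*(-17) = (331/52)*(-17) = -5627/52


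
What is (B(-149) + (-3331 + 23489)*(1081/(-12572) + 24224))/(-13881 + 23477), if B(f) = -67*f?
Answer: 3069552123851/60320456 ≈ 50887.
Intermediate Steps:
(B(-149) + (-3331 + 23489)*(1081/(-12572) + 24224))/(-13881 + 23477) = (-67*(-149) + (-3331 + 23489)*(1081/(-12572) + 24224))/(-13881 + 23477) = (9983 + 20158*(1081*(-1/12572) + 24224))/9596 = (9983 + 20158*(-1081/12572 + 24224))*(1/9596) = (9983 + 20158*(304543047/12572))*(1/9596) = (9983 + 3069489370713/6286)*(1/9596) = (3069552123851/6286)*(1/9596) = 3069552123851/60320456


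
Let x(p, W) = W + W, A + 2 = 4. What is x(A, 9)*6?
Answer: 108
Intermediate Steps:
A = 2 (A = -2 + 4 = 2)
x(p, W) = 2*W
x(A, 9)*6 = (2*9)*6 = 18*6 = 108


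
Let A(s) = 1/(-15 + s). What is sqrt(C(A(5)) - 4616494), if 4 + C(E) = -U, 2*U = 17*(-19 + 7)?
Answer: 2*I*sqrt(1154099) ≈ 2148.6*I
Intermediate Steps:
U = -102 (U = (17*(-19 + 7))/2 = (17*(-12))/2 = (1/2)*(-204) = -102)
C(E) = 98 (C(E) = -4 - 1*(-102) = -4 + 102 = 98)
sqrt(C(A(5)) - 4616494) = sqrt(98 - 4616494) = sqrt(-4616396) = 2*I*sqrt(1154099)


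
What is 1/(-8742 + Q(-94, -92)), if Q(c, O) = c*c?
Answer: 1/94 ≈ 0.010638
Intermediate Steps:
Q(c, O) = c²
1/(-8742 + Q(-94, -92)) = 1/(-8742 + (-94)²) = 1/(-8742 + 8836) = 1/94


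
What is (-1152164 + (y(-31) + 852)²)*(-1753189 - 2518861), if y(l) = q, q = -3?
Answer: 1842804304150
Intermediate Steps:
y(l) = -3
(-1152164 + (y(-31) + 852)²)*(-1753189 - 2518861) = (-1152164 + (-3 + 852)²)*(-1753189 - 2518861) = (-1152164 + 849²)*(-4272050) = (-1152164 + 720801)*(-4272050) = -431363*(-4272050) = 1842804304150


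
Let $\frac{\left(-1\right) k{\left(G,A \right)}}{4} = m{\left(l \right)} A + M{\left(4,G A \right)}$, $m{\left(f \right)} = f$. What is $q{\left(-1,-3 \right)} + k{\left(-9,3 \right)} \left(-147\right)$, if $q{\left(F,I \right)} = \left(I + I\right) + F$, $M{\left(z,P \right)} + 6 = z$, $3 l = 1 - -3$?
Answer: $1169$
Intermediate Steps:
$l = \frac{4}{3}$ ($l = \frac{1 - -3}{3} = \frac{1 + 3}{3} = \frac{1}{3} \cdot 4 = \frac{4}{3} \approx 1.3333$)
$M{\left(z,P \right)} = -6 + z$
$q{\left(F,I \right)} = F + 2 I$ ($q{\left(F,I \right)} = 2 I + F = F + 2 I$)
$k{\left(G,A \right)} = 8 - \frac{16 A}{3}$ ($k{\left(G,A \right)} = - 4 \left(\frac{4 A}{3} + \left(-6 + 4\right)\right) = - 4 \left(\frac{4 A}{3} - 2\right) = - 4 \left(-2 + \frac{4 A}{3}\right) = 8 - \frac{16 A}{3}$)
$q{\left(-1,-3 \right)} + k{\left(-9,3 \right)} \left(-147\right) = \left(-1 + 2 \left(-3\right)\right) + \left(8 - 16\right) \left(-147\right) = \left(-1 - 6\right) + \left(8 - 16\right) \left(-147\right) = -7 - -1176 = -7 + 1176 = 1169$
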